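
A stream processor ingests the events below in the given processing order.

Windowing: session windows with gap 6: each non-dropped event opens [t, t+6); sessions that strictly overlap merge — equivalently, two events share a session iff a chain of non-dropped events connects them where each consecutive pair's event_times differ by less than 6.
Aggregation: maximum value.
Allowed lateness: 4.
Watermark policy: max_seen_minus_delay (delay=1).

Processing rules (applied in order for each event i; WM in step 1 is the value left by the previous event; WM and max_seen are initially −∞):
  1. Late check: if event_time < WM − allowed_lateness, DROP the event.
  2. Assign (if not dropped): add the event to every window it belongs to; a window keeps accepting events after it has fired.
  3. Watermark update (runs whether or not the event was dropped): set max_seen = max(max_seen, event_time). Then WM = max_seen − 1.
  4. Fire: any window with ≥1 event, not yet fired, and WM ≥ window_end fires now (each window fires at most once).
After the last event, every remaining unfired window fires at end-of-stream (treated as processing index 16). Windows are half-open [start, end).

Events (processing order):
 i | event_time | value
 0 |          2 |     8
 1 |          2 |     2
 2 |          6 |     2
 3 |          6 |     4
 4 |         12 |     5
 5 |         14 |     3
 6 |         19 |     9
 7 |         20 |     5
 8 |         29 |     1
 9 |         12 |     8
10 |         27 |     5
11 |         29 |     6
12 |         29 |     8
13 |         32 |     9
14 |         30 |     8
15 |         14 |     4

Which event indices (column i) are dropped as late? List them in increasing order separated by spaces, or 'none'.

i=0 t=2 v=8: → [2,8); WM=1
i=1 t=2 v=2: → [2,8); WM=1
i=2 t=6 v=2: → [2,12); WM=5
i=3 t=6 v=4: → [2,12); WM=5
i=4 t=12 v=5: → [12,18); WM=11
i=5 t=14 v=3: → [12,20); WM=13
i=6 t=19 v=9: → [12,25); WM=18
i=7 t=20 v=5: → [12,26); WM=19
i=8 t=29 v=1: → [29,35); WM=28
i=9 t=12 v=8: DROP (t<28-4); WM=28
i=10 t=27 v=5: → [27,35); WM=28
i=11 t=29 v=6: → [27,35); WM=28
i=12 t=29 v=8: → [27,35); WM=28
i=13 t=32 v=9: → [27,38); WM=31
i=14 t=30 v=8: → [27,38); WM=31
i=15 t=14 v=4: DROP (t<31-4); WM=31

9 15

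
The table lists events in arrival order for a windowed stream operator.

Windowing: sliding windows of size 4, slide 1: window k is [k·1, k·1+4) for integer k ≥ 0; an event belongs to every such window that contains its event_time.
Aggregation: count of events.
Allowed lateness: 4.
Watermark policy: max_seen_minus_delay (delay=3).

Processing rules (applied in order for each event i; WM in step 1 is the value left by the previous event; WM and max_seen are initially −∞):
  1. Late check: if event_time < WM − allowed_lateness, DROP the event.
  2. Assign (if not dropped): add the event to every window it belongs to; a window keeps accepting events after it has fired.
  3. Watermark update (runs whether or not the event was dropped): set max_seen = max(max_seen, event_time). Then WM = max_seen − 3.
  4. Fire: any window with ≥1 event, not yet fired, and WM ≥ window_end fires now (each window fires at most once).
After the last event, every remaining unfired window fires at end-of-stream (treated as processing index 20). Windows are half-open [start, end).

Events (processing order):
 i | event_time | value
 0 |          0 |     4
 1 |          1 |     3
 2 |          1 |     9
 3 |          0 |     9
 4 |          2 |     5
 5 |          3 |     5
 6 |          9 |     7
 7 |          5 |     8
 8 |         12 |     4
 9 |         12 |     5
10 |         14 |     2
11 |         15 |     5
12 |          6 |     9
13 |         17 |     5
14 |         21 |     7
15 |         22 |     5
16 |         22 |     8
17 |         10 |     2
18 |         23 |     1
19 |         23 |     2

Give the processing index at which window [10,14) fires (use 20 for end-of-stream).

13

i=0 t=0 v=4: → [0,4); WM=-3
i=1 t=1 v=3: → [1,5),[0,4); WM=-2
i=2 t=1 v=9: → [1,5),[0,4); WM=-2
i=3 t=0 v=9: → [0,4); WM=-2
i=4 t=2 v=5: → [2,6),[1,5),[0,4); WM=-1
i=5 t=3 v=5: → [3,7),[2,6),[1,5),[0,4); WM=0
i=6 t=9 v=7: → [9,13),[8,12),[7,11),[6,10); WM=6; [0,4) fires=6 [1,5) fires=4 [2,6) fires=2
i=7 t=5 v=8: → [5,9),[4,8),[3,7),[2,6); WM=6
i=8 t=12 v=4: → [12,16),[11,15),[10,14),[9,13); WM=9; [3,7) fires=2 [4,8) fires=1 [5,9) fires=1
i=9 t=12 v=5: → [12,16),[11,15),[10,14),[9,13); WM=9
i=10 t=14 v=2: → [14,18),[13,17),[12,16),[11,15); WM=11; [6,10) fires=1 [7,11) fires=1
i=11 t=15 v=5: → [15,19),[14,18),[13,17),[12,16); WM=12; [8,12) fires=1
i=12 t=6 v=9: DROP (t<12-4); WM=12
i=13 t=17 v=5: → [17,21),[16,20),[15,19),[14,18); WM=14; [9,13) fires=3 [10,14) fires=2
i=14 t=21 v=7: → [21,25),[20,24),[19,23),[18,22); WM=18; [11,15) fires=3 [12,16) fires=4 [13,17) fires=2 [14,18) fires=3
i=15 t=22 v=5: → [22,26),[21,25),[20,24),[19,23); WM=19; [15,19) fires=2
i=16 t=22 v=8: → [22,26),[21,25),[20,24),[19,23); WM=19
i=17 t=10 v=2: DROP (t<19-4); WM=19
i=18 t=23 v=1: → [23,27),[22,26),[21,25),[20,24); WM=20; [16,20) fires=1
i=19 t=23 v=2: → [23,27),[22,26),[21,25),[20,24); WM=20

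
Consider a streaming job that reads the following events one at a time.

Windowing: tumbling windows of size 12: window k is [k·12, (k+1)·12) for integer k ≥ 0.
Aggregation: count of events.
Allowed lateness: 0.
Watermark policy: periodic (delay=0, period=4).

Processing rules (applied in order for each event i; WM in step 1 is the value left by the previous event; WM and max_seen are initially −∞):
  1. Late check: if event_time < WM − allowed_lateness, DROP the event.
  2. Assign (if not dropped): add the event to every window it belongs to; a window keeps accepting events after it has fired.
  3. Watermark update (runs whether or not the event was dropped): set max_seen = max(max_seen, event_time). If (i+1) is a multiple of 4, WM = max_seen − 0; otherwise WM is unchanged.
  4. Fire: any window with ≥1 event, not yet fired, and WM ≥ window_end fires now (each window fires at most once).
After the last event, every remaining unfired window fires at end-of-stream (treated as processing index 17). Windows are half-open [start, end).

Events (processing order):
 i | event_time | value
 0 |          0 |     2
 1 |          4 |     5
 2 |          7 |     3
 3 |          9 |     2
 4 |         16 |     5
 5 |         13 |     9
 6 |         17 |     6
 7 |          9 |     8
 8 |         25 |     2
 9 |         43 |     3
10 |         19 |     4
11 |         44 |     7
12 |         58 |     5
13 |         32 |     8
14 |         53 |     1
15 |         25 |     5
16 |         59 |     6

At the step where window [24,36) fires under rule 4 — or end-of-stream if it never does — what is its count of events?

i=0 t=0 v=2: → [0,12); WM=−∞
i=1 t=4 v=5: → [0,12); WM=−∞
i=2 t=7 v=3: → [0,12); WM=−∞
i=3 t=9 v=2: → [0,12); WM=9
i=4 t=16 v=5: → [12,24); WM=9
i=5 t=13 v=9: → [12,24); WM=9
i=6 t=17 v=6: → [12,24); WM=9
i=7 t=9 v=8: → [0,12); WM=17; [0,12) fires=5
i=8 t=25 v=2: → [24,36); WM=17
i=9 t=43 v=3: → [36,48); WM=17
i=10 t=19 v=4: → [12,24); WM=17
i=11 t=44 v=7: → [36,48); WM=44; [12,24) fires=4 [24,36) fires=1
i=12 t=58 v=5: → [48,60); WM=44
i=13 t=32 v=8: DROP (t<44-0); WM=44
i=14 t=53 v=1: → [48,60); WM=44
i=15 t=25 v=5: DROP (t<44-0); WM=58; [36,48) fires=2
i=16 t=59 v=6: → [48,60); WM=58

1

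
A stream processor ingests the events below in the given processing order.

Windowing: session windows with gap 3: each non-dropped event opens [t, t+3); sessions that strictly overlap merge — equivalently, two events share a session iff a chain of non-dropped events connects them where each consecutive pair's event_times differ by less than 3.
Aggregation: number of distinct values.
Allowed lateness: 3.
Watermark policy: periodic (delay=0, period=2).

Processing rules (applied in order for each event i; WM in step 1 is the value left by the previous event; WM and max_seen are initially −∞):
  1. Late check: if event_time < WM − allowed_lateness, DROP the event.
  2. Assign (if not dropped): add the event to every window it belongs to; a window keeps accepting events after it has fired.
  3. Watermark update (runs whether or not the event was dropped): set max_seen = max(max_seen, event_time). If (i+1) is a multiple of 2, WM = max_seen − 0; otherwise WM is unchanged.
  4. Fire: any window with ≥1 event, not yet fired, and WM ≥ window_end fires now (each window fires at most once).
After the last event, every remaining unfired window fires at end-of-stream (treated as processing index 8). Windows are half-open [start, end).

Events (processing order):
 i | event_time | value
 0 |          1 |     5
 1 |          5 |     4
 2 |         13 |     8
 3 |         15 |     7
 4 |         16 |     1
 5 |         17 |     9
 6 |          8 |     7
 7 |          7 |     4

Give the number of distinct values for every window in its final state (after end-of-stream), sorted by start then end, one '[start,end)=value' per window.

[1,4)=1 [5,8)=1 [13,20)=4

i=0 t=1 v=5: → [1,4); WM=−∞
i=1 t=5 v=4: → [5,8); WM=5
i=2 t=13 v=8: → [13,16); WM=5
i=3 t=15 v=7: → [13,18); WM=15
i=4 t=16 v=1: → [13,19); WM=15
i=5 t=17 v=9: → [13,20); WM=17
i=6 t=8 v=7: DROP (t<17-3); WM=17
i=7 t=7 v=4: DROP (t<17-3); WM=17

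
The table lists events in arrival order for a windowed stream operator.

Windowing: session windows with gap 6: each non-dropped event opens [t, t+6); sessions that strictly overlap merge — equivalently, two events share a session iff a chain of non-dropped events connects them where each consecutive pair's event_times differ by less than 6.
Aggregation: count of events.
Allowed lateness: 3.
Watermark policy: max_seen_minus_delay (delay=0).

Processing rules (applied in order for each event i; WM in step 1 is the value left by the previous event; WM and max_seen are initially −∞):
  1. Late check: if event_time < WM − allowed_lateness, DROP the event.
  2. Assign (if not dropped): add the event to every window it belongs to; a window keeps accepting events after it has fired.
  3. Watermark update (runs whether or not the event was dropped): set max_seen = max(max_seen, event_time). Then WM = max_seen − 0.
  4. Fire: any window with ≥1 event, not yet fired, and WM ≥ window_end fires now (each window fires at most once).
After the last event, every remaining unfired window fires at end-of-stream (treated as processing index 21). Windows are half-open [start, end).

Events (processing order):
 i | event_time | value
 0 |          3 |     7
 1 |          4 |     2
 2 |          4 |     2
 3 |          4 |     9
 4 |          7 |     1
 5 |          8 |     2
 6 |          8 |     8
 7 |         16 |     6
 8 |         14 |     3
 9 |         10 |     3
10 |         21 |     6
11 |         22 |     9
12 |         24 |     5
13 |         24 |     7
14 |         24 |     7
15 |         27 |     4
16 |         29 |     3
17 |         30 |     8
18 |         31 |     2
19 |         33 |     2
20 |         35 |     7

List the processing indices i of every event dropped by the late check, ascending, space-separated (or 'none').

9

i=0 t=3 v=7: → [3,9); WM=3
i=1 t=4 v=2: → [3,10); WM=4
i=2 t=4 v=2: → [3,10); WM=4
i=3 t=4 v=9: → [3,10); WM=4
i=4 t=7 v=1: → [3,13); WM=7
i=5 t=8 v=2: → [3,14); WM=8
i=6 t=8 v=8: → [3,14); WM=8
i=7 t=16 v=6: → [16,22); WM=16
i=8 t=14 v=3: → [14,22); WM=16
i=9 t=10 v=3: DROP (t<16-3); WM=16
i=10 t=21 v=6: → [14,27); WM=21
i=11 t=22 v=9: → [14,28); WM=22
i=12 t=24 v=5: → [14,30); WM=24
i=13 t=24 v=7: → [14,30); WM=24
i=14 t=24 v=7: → [14,30); WM=24
i=15 t=27 v=4: → [14,33); WM=27
i=16 t=29 v=3: → [14,35); WM=29
i=17 t=30 v=8: → [14,36); WM=30
i=18 t=31 v=2: → [14,37); WM=31
i=19 t=33 v=2: → [14,39); WM=33
i=20 t=35 v=7: → [14,41); WM=35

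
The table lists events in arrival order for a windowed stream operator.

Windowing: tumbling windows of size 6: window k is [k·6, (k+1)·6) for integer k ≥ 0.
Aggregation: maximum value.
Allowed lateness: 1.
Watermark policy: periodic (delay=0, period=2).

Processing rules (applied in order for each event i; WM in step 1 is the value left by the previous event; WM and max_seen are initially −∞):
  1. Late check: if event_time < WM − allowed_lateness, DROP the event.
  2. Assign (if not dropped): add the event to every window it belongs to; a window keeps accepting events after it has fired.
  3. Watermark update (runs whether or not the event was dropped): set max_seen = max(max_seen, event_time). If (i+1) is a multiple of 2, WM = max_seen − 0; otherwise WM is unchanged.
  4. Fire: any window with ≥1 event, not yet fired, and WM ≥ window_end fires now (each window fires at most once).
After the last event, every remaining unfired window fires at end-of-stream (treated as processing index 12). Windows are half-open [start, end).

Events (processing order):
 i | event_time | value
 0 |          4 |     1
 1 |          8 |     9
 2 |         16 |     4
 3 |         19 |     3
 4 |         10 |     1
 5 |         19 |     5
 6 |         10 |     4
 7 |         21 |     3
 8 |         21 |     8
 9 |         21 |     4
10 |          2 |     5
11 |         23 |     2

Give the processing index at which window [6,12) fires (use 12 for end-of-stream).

3

i=0 t=4 v=1: → [0,6); WM=−∞
i=1 t=8 v=9: → [6,12); WM=8; [0,6) fires=1
i=2 t=16 v=4: → [12,18); WM=8
i=3 t=19 v=3: → [18,24); WM=19; [6,12) fires=9 [12,18) fires=4
i=4 t=10 v=1: DROP (t<19-1); WM=19
i=5 t=19 v=5: → [18,24); WM=19
i=6 t=10 v=4: DROP (t<19-1); WM=19
i=7 t=21 v=3: → [18,24); WM=21
i=8 t=21 v=8: → [18,24); WM=21
i=9 t=21 v=4: → [18,24); WM=21
i=10 t=2 v=5: DROP (t<21-1); WM=21
i=11 t=23 v=2: → [18,24); WM=23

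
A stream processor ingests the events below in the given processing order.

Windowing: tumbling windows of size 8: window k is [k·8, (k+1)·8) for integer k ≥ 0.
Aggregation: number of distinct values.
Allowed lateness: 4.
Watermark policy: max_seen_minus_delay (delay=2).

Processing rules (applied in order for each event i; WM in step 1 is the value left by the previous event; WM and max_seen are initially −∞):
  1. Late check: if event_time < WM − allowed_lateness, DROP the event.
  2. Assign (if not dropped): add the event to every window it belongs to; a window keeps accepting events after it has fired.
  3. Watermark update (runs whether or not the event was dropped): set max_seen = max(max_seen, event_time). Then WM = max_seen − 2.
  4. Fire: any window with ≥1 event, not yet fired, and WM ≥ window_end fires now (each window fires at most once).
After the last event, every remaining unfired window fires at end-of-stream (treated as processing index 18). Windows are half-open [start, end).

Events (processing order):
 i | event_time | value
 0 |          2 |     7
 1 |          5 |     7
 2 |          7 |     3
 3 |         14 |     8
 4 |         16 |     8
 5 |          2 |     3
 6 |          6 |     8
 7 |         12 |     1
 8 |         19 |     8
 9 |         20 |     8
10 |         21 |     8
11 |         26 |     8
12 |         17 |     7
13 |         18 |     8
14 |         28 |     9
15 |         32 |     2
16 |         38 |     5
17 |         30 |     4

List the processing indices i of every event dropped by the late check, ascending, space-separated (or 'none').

5 6 12 13 17

i=0 t=2 v=7: → [0,8); WM=0
i=1 t=5 v=7: → [0,8); WM=3
i=2 t=7 v=3: → [0,8); WM=5
i=3 t=14 v=8: → [8,16); WM=12; [0,8) fires=2
i=4 t=16 v=8: → [16,24); WM=14
i=5 t=2 v=3: DROP (t<14-4); WM=14
i=6 t=6 v=8: DROP (t<14-4); WM=14
i=7 t=12 v=1: → [8,16); WM=14
i=8 t=19 v=8: → [16,24); WM=17; [8,16) fires=2
i=9 t=20 v=8: → [16,24); WM=18
i=10 t=21 v=8: → [16,24); WM=19
i=11 t=26 v=8: → [24,32); WM=24; [16,24) fires=1
i=12 t=17 v=7: DROP (t<24-4); WM=24
i=13 t=18 v=8: DROP (t<24-4); WM=24
i=14 t=28 v=9: → [24,32); WM=26
i=15 t=32 v=2: → [32,40); WM=30
i=16 t=38 v=5: → [32,40); WM=36; [24,32) fires=2
i=17 t=30 v=4: DROP (t<36-4); WM=36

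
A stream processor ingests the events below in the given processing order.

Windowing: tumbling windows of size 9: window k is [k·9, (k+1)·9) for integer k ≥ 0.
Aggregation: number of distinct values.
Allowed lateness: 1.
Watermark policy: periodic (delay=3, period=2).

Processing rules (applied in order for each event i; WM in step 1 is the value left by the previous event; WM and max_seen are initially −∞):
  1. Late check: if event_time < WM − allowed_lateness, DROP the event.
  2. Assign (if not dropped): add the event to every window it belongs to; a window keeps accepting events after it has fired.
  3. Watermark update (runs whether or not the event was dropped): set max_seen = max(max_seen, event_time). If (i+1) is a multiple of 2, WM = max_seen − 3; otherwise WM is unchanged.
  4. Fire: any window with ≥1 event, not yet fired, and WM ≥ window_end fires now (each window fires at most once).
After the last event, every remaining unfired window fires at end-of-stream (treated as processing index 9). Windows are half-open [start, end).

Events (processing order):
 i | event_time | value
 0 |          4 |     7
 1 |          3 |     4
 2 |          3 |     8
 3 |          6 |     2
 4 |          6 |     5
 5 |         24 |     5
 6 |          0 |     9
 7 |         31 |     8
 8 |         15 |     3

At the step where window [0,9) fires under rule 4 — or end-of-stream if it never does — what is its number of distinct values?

5

i=0 t=4 v=7: → [0,9); WM=−∞
i=1 t=3 v=4: → [0,9); WM=1
i=2 t=3 v=8: → [0,9); WM=1
i=3 t=6 v=2: → [0,9); WM=3
i=4 t=6 v=5: → [0,9); WM=3
i=5 t=24 v=5: → [18,27); WM=21; [0,9) fires=5
i=6 t=0 v=9: DROP (t<21-1); WM=21
i=7 t=31 v=8: → [27,36); WM=28; [18,27) fires=1
i=8 t=15 v=3: DROP (t<28-1); WM=28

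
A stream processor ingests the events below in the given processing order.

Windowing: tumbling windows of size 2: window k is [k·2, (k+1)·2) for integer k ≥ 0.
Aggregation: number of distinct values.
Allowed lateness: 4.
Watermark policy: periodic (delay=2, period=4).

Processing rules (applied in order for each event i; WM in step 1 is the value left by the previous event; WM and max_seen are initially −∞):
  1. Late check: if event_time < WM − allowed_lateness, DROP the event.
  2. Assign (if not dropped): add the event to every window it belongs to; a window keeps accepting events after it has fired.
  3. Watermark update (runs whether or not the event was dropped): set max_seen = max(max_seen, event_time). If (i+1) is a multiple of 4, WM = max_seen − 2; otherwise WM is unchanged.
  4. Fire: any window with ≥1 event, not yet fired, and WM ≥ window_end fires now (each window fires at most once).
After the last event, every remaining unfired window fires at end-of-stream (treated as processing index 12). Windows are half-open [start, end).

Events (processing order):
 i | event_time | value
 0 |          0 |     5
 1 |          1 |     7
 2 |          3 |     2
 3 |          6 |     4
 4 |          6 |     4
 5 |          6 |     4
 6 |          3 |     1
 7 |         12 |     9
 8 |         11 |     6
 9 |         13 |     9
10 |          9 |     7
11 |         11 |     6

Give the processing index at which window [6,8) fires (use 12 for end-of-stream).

7

i=0 t=0 v=5: → [0,2); WM=−∞
i=1 t=1 v=7: → [0,2); WM=−∞
i=2 t=3 v=2: → [2,4); WM=−∞
i=3 t=6 v=4: → [6,8); WM=4; [0,2) fires=2 [2,4) fires=1
i=4 t=6 v=4: → [6,8); WM=4
i=5 t=6 v=4: → [6,8); WM=4
i=6 t=3 v=1: → [2,4); WM=4
i=7 t=12 v=9: → [12,14); WM=10; [6,8) fires=1
i=8 t=11 v=6: → [10,12); WM=10
i=9 t=13 v=9: → [12,14); WM=10
i=10 t=9 v=7: → [8,10); WM=10; [8,10) fires=1
i=11 t=11 v=6: → [10,12); WM=11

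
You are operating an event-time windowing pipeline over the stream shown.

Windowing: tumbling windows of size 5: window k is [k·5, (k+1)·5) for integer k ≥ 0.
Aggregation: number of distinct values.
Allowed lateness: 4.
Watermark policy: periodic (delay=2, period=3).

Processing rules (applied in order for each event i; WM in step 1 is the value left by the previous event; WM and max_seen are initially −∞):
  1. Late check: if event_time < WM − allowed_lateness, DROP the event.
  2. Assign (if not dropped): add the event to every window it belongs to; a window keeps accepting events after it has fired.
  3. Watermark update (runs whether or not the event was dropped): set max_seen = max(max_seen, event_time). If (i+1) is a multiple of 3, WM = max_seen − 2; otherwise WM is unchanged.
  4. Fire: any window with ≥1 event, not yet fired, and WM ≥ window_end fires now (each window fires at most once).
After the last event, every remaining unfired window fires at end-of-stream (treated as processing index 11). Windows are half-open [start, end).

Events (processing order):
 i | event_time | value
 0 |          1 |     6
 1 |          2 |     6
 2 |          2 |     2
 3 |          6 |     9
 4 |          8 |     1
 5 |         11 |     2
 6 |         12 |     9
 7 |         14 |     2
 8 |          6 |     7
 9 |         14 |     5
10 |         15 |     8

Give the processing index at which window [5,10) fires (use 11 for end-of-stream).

8

i=0 t=1 v=6: → [0,5); WM=−∞
i=1 t=2 v=6: → [0,5); WM=−∞
i=2 t=2 v=2: → [0,5); WM=0
i=3 t=6 v=9: → [5,10); WM=0
i=4 t=8 v=1: → [5,10); WM=0
i=5 t=11 v=2: → [10,15); WM=9; [0,5) fires=2
i=6 t=12 v=9: → [10,15); WM=9
i=7 t=14 v=2: → [10,15); WM=9
i=8 t=6 v=7: → [5,10); WM=12; [5,10) fires=3
i=9 t=14 v=5: → [10,15); WM=12
i=10 t=15 v=8: → [15,20); WM=12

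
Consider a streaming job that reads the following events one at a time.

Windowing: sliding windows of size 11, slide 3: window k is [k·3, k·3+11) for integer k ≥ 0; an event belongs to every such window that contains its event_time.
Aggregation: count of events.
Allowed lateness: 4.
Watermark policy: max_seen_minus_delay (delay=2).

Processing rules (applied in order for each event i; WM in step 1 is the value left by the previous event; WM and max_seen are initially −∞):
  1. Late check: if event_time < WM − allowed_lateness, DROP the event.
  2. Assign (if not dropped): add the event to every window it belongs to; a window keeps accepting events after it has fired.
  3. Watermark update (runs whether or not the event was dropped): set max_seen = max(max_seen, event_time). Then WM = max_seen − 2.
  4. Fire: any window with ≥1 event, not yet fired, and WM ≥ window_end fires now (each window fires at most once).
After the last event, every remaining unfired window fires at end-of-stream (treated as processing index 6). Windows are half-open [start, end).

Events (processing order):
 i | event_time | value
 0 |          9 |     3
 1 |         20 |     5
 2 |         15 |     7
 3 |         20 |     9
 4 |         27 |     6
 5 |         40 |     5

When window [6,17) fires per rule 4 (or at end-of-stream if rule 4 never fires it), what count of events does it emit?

i=0 t=9 v=3: → [9,20),[6,17),[3,14),[0,11); WM=7
i=1 t=20 v=5: → [18,29),[15,26),[12,23); WM=18; [0,11) fires=1 [3,14) fires=1 [6,17) fires=1
i=2 t=15 v=7: → [15,26),[12,23),[9,20),[6,17); WM=18
i=3 t=20 v=9: → [18,29),[15,26),[12,23); WM=18
i=4 t=27 v=6: → [27,38),[24,35),[21,32),[18,29); WM=25; [9,20) fires=2 [12,23) fires=3
i=5 t=40 v=5: → [39,50),[36,47),[33,44),[30,41); WM=38; [15,26) fires=3 [18,29) fires=3 [21,32) fires=1 [24,35) fires=1 [27,38) fires=1

1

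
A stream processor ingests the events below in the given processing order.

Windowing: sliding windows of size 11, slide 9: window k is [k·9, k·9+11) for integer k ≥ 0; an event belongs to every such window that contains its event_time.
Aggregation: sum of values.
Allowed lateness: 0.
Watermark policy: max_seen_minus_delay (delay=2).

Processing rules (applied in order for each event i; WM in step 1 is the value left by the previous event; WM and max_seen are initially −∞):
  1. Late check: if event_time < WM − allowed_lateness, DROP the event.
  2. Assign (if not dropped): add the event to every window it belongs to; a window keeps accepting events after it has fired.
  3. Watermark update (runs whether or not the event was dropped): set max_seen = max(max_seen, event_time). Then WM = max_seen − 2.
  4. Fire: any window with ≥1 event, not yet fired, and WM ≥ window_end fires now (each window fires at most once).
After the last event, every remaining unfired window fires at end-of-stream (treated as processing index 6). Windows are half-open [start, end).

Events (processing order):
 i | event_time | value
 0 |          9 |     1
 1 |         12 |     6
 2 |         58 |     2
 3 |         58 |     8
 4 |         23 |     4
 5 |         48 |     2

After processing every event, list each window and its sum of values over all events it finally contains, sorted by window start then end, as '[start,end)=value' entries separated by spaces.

i=0 t=9 v=1: → [9,20),[0,11); WM=7
i=1 t=12 v=6: → [9,20); WM=10
i=2 t=58 v=2: → [54,65); WM=56; [0,11) fires=1 [9,20) fires=7
i=3 t=58 v=8: → [54,65); WM=56
i=4 t=23 v=4: DROP (t<56-0); WM=56
i=5 t=48 v=2: DROP (t<56-0); WM=56

[0,11)=1 [9,20)=7 [54,65)=10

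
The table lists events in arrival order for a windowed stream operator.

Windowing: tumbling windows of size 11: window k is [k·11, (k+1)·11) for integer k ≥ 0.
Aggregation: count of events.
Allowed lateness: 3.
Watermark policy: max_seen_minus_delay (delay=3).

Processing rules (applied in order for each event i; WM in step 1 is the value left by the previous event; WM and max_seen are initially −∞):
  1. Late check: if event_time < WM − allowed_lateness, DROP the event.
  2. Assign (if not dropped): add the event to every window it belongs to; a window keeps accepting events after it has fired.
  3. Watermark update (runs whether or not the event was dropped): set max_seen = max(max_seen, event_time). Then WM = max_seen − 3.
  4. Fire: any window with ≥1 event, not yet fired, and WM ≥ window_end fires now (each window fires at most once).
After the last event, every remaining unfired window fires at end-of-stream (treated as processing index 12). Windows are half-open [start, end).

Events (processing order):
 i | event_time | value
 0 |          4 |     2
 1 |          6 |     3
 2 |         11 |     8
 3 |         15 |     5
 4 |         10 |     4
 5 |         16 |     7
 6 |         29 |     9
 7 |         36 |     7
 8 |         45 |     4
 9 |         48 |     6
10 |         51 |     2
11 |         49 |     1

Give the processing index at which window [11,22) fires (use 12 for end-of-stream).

i=0 t=4 v=2: → [0,11); WM=1
i=1 t=6 v=3: → [0,11); WM=3
i=2 t=11 v=8: → [11,22); WM=8
i=3 t=15 v=5: → [11,22); WM=12; [0,11) fires=2
i=4 t=10 v=4: → [0,11); WM=12
i=5 t=16 v=7: → [11,22); WM=13
i=6 t=29 v=9: → [22,33); WM=26; [11,22) fires=3
i=7 t=36 v=7: → [33,44); WM=33; [22,33) fires=1
i=8 t=45 v=4: → [44,55); WM=42
i=9 t=48 v=6: → [44,55); WM=45; [33,44) fires=1
i=10 t=51 v=2: → [44,55); WM=48
i=11 t=49 v=1: → [44,55); WM=48

6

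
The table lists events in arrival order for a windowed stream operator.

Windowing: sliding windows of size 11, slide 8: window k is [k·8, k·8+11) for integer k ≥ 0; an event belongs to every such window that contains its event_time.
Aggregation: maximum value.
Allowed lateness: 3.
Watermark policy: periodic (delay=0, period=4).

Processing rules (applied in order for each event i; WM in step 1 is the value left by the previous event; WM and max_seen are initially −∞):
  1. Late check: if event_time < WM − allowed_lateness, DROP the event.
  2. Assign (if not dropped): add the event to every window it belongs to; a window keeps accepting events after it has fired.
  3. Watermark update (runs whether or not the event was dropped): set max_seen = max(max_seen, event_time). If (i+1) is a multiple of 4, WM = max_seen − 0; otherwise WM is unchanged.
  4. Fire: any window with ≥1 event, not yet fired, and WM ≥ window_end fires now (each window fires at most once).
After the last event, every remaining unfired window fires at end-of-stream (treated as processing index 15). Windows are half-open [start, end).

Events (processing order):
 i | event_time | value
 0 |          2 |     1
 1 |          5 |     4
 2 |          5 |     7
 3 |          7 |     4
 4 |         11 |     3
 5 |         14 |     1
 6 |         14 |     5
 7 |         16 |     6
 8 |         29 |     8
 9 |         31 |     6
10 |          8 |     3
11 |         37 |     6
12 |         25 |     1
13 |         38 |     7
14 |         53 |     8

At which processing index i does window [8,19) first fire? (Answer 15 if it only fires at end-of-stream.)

i=0 t=2 v=1: → [0,11); WM=−∞
i=1 t=5 v=4: → [0,11); WM=−∞
i=2 t=5 v=7: → [0,11); WM=−∞
i=3 t=7 v=4: → [0,11); WM=7
i=4 t=11 v=3: → [8,19); WM=7
i=5 t=14 v=1: → [8,19); WM=7
i=6 t=14 v=5: → [8,19); WM=7
i=7 t=16 v=6: → [16,27),[8,19); WM=16; [0,11) fires=7
i=8 t=29 v=8: → [24,35); WM=16
i=9 t=31 v=6: → [24,35); WM=16
i=10 t=8 v=3: DROP (t<16-3); WM=16
i=11 t=37 v=6: → [32,43); WM=37; [8,19) fires=6 [16,27) fires=6 [24,35) fires=8
i=12 t=25 v=1: DROP (t<37-3); WM=37
i=13 t=38 v=7: → [32,43); WM=37
i=14 t=53 v=8: → [48,59); WM=37

11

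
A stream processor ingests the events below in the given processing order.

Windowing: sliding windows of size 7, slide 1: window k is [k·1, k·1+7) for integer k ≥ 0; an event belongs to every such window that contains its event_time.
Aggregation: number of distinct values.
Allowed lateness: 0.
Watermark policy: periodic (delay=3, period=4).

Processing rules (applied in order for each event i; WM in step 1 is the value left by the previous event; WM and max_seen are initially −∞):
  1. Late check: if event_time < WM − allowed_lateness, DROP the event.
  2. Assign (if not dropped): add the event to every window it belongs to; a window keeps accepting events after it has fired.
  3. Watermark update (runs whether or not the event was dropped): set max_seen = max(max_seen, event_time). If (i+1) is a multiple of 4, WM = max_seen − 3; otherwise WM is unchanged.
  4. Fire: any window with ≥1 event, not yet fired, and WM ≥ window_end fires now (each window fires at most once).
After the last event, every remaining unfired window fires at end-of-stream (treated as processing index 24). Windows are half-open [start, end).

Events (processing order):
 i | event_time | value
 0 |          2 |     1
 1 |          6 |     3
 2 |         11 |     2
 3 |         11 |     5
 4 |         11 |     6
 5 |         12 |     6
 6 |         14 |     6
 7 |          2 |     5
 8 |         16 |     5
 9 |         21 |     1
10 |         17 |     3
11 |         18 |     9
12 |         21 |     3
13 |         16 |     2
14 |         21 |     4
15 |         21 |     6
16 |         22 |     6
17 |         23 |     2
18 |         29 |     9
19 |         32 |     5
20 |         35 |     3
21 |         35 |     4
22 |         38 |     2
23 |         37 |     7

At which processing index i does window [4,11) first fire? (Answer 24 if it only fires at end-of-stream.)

7

i=0 t=2 v=1: → [2,9),[1,8),[0,7); WM=−∞
i=1 t=6 v=3: → [6,13),[5,12),[4,11),[3,10),[2,9),[1,8),[0,7); WM=−∞
i=2 t=11 v=2: → [11,18),[10,17),[9,16),[8,15),[7,14),[6,13),[5,12); WM=−∞
i=3 t=11 v=5: → [11,18),[10,17),[9,16),[8,15),[7,14),[6,13),[5,12); WM=8; [0,7) fires=2 [1,8) fires=2
i=4 t=11 v=6: → [11,18),[10,17),[9,16),[8,15),[7,14),[6,13),[5,12); WM=8
i=5 t=12 v=6: → [12,19),[11,18),[10,17),[9,16),[8,15),[7,14),[6,13); WM=8
i=6 t=14 v=6: → [14,21),[13,20),[12,19),[11,18),[10,17),[9,16),[8,15); WM=8
i=7 t=2 v=5: DROP (t<8-0); WM=11; [2,9) fires=2 [3,10) fires=1 [4,11) fires=1
i=8 t=16 v=5: → [16,23),[15,22),[14,21),[13,20),[12,19),[11,18),[10,17); WM=11
i=9 t=21 v=1: → [21,28),[20,27),[19,26),[18,25),[17,24),[16,23),[15,22); WM=11
i=10 t=17 v=3: → [17,24),[16,23),[15,22),[14,21),[13,20),[12,19),[11,18); WM=11
i=11 t=18 v=9: → [18,25),[17,24),[16,23),[15,22),[14,21),[13,20),[12,19); WM=18; [5,12) fires=4 [6,13) fires=4 [7,14) fires=3 [8,15) fires=3 [9,16) fires=3 [10,17) fires=3 [11,18) fires=4
i=12 t=21 v=3: → [21,28),[20,27),[19,26),[18,25),[17,24),[16,23),[15,22); WM=18
i=13 t=16 v=2: DROP (t<18-0); WM=18
i=14 t=21 v=4: → [21,28),[20,27),[19,26),[18,25),[17,24),[16,23),[15,22); WM=18
i=15 t=21 v=6: → [21,28),[20,27),[19,26),[18,25),[17,24),[16,23),[15,22); WM=18
i=16 t=22 v=6: → [22,29),[21,28),[20,27),[19,26),[18,25),[17,24),[16,23); WM=18
i=17 t=23 v=2: → [23,30),[22,29),[21,28),[20,27),[19,26),[18,25),[17,24); WM=18
i=18 t=29 v=9: → [29,36),[28,35),[27,34),[26,33),[25,32),[24,31),[23,30); WM=18
i=19 t=32 v=5: → [32,39),[31,38),[30,37),[29,36),[28,35),[27,34),[26,33); WM=29; [12,19) fires=4 [13,20) fires=4 [14,21) fires=4 [15,22) fires=6 [16,23) fires=6 [17,24) fires=6 [18,25) fires=6 [19,26) fires=5 [20,27) fires=5 [21,28) fires=5 [22,29) fires=2
i=20 t=35 v=3: → [35,42),[34,41),[33,40),[32,39),[31,38),[30,37),[29,36); WM=29
i=21 t=35 v=4: → [35,42),[34,41),[33,40),[32,39),[31,38),[30,37),[29,36); WM=29
i=22 t=38 v=2: → [38,45),[37,44),[36,43),[35,42),[34,41),[33,40),[32,39); WM=29
i=23 t=37 v=7: → [37,44),[36,43),[35,42),[34,41),[33,40),[32,39),[31,38); WM=35; [23,30) fires=2 [24,31) fires=1 [25,32) fires=1 [26,33) fires=2 [27,34) fires=2 [28,35) fires=2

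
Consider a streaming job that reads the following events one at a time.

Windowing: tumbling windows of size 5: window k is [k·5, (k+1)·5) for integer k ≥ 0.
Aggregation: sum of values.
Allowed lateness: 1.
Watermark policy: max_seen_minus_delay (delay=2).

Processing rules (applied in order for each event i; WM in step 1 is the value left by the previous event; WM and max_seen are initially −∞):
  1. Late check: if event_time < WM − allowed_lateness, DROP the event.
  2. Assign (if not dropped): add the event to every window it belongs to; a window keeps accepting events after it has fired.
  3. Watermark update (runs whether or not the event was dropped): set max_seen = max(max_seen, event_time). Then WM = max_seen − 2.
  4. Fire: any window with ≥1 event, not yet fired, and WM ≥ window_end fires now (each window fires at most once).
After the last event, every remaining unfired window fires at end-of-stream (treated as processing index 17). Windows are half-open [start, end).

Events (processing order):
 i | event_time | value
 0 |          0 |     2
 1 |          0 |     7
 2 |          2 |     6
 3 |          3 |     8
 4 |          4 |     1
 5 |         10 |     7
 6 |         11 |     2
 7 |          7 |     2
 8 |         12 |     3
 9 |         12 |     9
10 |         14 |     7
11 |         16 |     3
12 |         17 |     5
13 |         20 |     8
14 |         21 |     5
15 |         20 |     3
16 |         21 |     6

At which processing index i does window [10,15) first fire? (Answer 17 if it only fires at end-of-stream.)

i=0 t=0 v=2: → [0,5); WM=-2
i=1 t=0 v=7: → [0,5); WM=-2
i=2 t=2 v=6: → [0,5); WM=0
i=3 t=3 v=8: → [0,5); WM=1
i=4 t=4 v=1: → [0,5); WM=2
i=5 t=10 v=7: → [10,15); WM=8; [0,5) fires=24
i=6 t=11 v=2: → [10,15); WM=9
i=7 t=7 v=2: DROP (t<9-1); WM=9
i=8 t=12 v=3: → [10,15); WM=10
i=9 t=12 v=9: → [10,15); WM=10
i=10 t=14 v=7: → [10,15); WM=12
i=11 t=16 v=3: → [15,20); WM=14
i=12 t=17 v=5: → [15,20); WM=15; [10,15) fires=28
i=13 t=20 v=8: → [20,25); WM=18
i=14 t=21 v=5: → [20,25); WM=19
i=15 t=20 v=3: → [20,25); WM=19
i=16 t=21 v=6: → [20,25); WM=19

12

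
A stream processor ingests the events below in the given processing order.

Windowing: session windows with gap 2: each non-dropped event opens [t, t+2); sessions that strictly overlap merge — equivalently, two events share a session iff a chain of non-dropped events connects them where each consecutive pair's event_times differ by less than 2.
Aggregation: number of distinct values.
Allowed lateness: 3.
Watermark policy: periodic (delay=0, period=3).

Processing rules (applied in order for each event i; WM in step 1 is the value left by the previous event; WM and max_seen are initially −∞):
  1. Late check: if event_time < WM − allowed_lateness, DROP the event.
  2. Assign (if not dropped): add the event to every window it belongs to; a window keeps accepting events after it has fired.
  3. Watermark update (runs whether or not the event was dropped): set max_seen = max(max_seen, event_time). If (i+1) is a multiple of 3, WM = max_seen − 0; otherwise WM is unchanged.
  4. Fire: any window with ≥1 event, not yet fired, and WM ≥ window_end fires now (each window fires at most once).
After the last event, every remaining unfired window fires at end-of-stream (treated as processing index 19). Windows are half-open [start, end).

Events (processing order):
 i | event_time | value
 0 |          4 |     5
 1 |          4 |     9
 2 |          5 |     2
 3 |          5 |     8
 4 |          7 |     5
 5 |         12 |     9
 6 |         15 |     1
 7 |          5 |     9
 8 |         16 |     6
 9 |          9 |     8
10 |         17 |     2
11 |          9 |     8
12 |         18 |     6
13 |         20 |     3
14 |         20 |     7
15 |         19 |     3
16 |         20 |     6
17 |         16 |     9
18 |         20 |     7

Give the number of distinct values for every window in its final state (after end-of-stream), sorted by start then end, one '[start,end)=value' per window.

[4,7)=4 [7,9)=1 [12,14)=1 [15,22)=5

i=0 t=4 v=5: → [4,6); WM=−∞
i=1 t=4 v=9: → [4,6); WM=−∞
i=2 t=5 v=2: → [4,7); WM=5
i=3 t=5 v=8: → [4,7); WM=5
i=4 t=7 v=5: → [7,9); WM=5
i=5 t=12 v=9: → [12,14); WM=12
i=6 t=15 v=1: → [15,17); WM=12
i=7 t=5 v=9: DROP (t<12-3); WM=12
i=8 t=16 v=6: → [15,18); WM=16
i=9 t=9 v=8: DROP (t<16-3); WM=16
i=10 t=17 v=2: → [15,19); WM=16
i=11 t=9 v=8: DROP (t<16-3); WM=17
i=12 t=18 v=6: → [15,20); WM=17
i=13 t=20 v=3: → [20,22); WM=17
i=14 t=20 v=7: → [20,22); WM=20
i=15 t=19 v=3: → [15,22); WM=20
i=16 t=20 v=6: → [15,22); WM=20
i=17 t=16 v=9: DROP (t<20-3); WM=20
i=18 t=20 v=7: → [15,22); WM=20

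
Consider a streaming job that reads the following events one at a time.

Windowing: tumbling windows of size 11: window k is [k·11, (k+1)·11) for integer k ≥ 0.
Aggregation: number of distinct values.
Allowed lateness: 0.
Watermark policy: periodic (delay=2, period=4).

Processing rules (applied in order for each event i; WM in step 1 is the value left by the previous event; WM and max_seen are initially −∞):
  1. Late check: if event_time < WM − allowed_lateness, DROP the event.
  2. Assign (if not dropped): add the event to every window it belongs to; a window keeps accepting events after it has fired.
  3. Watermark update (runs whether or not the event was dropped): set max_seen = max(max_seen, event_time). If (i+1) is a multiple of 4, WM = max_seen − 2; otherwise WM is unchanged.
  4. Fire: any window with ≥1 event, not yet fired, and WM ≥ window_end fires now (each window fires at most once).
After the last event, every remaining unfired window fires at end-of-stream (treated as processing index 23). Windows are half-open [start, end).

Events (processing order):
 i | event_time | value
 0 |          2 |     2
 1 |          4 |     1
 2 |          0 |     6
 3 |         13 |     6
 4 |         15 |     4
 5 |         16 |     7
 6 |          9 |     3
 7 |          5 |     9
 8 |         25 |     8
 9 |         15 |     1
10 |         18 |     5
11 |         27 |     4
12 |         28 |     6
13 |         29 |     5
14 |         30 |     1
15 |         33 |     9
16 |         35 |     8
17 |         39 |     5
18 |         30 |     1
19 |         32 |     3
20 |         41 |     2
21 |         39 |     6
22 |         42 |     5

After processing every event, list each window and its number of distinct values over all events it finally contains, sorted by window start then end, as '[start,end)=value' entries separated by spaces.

[0,11)=3 [11,22)=5 [22,33)=6 [33,44)=5

i=0 t=2 v=2: → [0,11); WM=−∞
i=1 t=4 v=1: → [0,11); WM=−∞
i=2 t=0 v=6: → [0,11); WM=−∞
i=3 t=13 v=6: → [11,22); WM=11; [0,11) fires=3
i=4 t=15 v=4: → [11,22); WM=11
i=5 t=16 v=7: → [11,22); WM=11
i=6 t=9 v=3: DROP (t<11-0); WM=11
i=7 t=5 v=9: DROP (t<11-0); WM=14
i=8 t=25 v=8: → [22,33); WM=14
i=9 t=15 v=1: → [11,22); WM=14
i=10 t=18 v=5: → [11,22); WM=14
i=11 t=27 v=4: → [22,33); WM=25; [11,22) fires=5
i=12 t=28 v=6: → [22,33); WM=25
i=13 t=29 v=5: → [22,33); WM=25
i=14 t=30 v=1: → [22,33); WM=25
i=15 t=33 v=9: → [33,44); WM=31
i=16 t=35 v=8: → [33,44); WM=31
i=17 t=39 v=5: → [33,44); WM=31
i=18 t=30 v=1: DROP (t<31-0); WM=31
i=19 t=32 v=3: → [22,33); WM=37; [22,33) fires=6
i=20 t=41 v=2: → [33,44); WM=37
i=21 t=39 v=6: → [33,44); WM=37
i=22 t=42 v=5: → [33,44); WM=37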